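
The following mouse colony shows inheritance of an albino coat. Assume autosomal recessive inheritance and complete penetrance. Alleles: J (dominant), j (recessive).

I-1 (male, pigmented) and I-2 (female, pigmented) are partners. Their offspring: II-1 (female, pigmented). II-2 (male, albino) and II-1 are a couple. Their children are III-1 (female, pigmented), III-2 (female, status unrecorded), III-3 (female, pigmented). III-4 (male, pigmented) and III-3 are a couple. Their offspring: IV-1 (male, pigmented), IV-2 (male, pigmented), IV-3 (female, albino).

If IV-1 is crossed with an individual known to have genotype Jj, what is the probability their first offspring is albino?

1/6

III-4 is pigmented so carries J and passed j to IV-3 (jj), so III-4 is Jj.
III-3 is pigmented so carries J and received j from II-2 (jj), so III-3 is Jj.
IV-1 is a pigmented offspring of III-4 (Jj) × III-3 (Jj), whose cross gives 1/4 JJ : 1/2 Jj : 1/4 jj; conditioning on being pigmented, IV-1 is JJ with probability 1/3, Jj with probability 2/3.
Summing over parental genotype combinations, P(offspring is albino) = 2/3·1/4 = 1/6.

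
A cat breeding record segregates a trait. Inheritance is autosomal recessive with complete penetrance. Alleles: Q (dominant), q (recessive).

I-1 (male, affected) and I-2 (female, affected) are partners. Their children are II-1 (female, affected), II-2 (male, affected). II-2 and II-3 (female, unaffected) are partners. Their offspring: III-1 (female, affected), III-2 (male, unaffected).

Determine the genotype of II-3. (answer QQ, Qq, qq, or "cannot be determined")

From phenotype alone, II-3 is QQ or Qq.
II-3 is unaffected so carries Q and passed q to III-1 (qq), so II-3 is Qq.

Qq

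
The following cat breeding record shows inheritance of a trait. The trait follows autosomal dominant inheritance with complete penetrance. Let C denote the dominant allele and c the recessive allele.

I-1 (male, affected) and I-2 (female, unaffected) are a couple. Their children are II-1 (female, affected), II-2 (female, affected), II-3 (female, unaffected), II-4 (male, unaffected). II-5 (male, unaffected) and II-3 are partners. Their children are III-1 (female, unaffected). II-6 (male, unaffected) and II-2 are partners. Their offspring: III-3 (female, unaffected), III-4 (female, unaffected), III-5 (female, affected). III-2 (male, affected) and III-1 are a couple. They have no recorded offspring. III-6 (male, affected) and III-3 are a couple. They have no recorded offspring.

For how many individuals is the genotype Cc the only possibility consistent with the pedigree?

Obligate heterozygotes: I-1 is affected so carries C and passed c to II-3 (cc), so I-1 is Cc; II-1 is affected so carries C and received c from I-2 (cc), so II-1 is Cc; II-2 is affected so carries C and received c from I-2 (cc), so II-2 is Cc; III-5 is affected so carries C and received c from II-6 (cc), so III-5 is Cc.
Every other individual is either homozygous by phenotype or has at least one consistent homozygous assignment, so the count is 4.

4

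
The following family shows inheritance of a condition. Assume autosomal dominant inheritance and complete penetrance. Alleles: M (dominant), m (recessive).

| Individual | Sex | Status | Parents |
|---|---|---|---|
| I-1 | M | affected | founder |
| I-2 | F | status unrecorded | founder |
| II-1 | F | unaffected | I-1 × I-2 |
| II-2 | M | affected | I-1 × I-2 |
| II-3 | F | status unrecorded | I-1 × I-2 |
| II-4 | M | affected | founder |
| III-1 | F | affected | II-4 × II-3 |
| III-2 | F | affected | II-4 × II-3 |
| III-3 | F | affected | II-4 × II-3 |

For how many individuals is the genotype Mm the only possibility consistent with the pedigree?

1

Obligate heterozygotes: I-1 is affected so carries M and passed m to II-1 (mm), so I-1 is Mm.
Every other individual is either homozygous by phenotype or has at least one consistent homozygous assignment, so the count is 1.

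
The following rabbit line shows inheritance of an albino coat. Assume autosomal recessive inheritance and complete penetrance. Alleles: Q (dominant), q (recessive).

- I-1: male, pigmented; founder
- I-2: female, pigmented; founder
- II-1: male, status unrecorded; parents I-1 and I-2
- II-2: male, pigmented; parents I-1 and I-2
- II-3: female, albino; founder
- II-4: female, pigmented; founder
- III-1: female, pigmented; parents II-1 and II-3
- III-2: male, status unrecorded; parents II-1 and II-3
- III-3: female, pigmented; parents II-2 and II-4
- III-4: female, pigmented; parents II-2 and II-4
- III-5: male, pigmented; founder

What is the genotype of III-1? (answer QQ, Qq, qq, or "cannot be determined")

From phenotype alone, III-1 is QQ or Qq.
III-1 is pigmented so carries Q and received q from II-3 (qq), so III-1 is Qq.

Qq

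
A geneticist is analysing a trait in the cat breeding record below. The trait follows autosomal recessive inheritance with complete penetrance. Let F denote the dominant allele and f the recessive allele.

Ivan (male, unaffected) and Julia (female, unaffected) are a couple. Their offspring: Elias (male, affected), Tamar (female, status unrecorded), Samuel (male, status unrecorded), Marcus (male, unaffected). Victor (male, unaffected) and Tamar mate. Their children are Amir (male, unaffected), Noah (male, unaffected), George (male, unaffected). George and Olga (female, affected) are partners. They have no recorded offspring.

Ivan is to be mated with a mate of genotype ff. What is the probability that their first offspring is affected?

Ivan is unaffected so carries F and passed f to Elias (ff), so Ivan is Ff.
The cross gives 1/2 Ff : 1/2 ff, so P(offspring is affected) = 1/2.

1/2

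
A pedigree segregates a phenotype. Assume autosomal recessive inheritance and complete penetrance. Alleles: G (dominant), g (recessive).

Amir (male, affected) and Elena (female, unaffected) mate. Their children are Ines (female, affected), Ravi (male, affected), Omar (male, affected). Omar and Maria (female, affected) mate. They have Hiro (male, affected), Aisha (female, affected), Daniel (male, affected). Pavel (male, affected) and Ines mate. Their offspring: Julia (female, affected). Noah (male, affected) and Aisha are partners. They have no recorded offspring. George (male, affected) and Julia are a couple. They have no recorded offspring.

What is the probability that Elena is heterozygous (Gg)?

1

Elena is unaffected so carries G and passed g to Ines (gg), so Elena is Gg, giving P(Gg) = 1.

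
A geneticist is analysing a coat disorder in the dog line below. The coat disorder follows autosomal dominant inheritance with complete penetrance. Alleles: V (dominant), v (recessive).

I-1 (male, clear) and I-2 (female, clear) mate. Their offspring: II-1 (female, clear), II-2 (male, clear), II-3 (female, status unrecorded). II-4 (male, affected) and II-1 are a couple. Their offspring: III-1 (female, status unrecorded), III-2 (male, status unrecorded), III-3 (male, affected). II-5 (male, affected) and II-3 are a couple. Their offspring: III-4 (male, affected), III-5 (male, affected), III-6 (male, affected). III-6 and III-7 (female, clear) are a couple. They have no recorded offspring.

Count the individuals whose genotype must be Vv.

Obligate heterozygotes: III-3 is affected so carries V and received v from II-1 (vv), so III-3 is Vv; III-4 is affected so carries V and received v from II-3 (vv), so III-4 is Vv; III-5 is affected so carries V and received v from II-3 (vv), so III-5 is Vv; III-6 is affected so carries V and received v from II-3 (vv), so III-6 is Vv.
Every other individual is either homozygous by phenotype or has at least one consistent homozygous assignment, so the count is 4.

4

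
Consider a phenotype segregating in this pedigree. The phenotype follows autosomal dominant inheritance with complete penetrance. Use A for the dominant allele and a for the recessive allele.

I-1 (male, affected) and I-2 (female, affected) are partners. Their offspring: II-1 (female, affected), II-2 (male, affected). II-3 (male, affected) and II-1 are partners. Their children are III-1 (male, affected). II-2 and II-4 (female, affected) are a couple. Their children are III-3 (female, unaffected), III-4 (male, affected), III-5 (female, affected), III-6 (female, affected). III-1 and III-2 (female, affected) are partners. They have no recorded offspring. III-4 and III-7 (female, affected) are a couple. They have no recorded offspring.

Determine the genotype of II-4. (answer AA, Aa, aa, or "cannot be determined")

From phenotype alone, II-4 is AA or Aa.
II-4 is affected so carries A and passed a to III-3 (aa), so II-4 is Aa.

Aa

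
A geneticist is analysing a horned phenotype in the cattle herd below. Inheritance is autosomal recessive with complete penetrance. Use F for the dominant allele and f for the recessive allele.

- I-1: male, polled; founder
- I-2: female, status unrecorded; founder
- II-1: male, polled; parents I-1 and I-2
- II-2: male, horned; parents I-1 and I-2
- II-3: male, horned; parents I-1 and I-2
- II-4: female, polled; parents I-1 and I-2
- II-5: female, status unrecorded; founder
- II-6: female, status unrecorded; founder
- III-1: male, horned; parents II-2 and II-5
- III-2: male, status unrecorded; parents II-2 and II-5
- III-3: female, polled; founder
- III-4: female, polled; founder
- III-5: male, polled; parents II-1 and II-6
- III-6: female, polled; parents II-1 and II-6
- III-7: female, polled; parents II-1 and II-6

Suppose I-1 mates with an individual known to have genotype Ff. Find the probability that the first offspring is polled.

I-1 is polled so carries F and passed f to II-2 (ff), so I-1 is Ff.
The cross gives 1/4 FF : 1/2 Ff : 1/4 ff, so P(offspring is polled) = 3/4.

3/4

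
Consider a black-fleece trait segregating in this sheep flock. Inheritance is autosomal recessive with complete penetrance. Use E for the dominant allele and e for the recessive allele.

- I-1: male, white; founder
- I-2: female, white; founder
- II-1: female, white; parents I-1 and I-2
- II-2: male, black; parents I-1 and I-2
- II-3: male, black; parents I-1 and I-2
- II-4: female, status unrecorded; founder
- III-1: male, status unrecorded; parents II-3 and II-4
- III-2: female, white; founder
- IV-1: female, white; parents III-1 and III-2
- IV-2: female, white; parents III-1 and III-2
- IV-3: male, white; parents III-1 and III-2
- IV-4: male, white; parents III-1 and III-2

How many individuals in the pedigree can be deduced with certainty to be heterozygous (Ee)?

Obligate heterozygotes: I-1 is white so carries E and passed e to II-2 (ee), so I-1 is Ee; I-2 is white so carries E and passed e to II-2 (ee), so I-2 is Ee.
Every other individual is either homozygous by phenotype or has at least one consistent homozygous assignment, so the count is 2.

2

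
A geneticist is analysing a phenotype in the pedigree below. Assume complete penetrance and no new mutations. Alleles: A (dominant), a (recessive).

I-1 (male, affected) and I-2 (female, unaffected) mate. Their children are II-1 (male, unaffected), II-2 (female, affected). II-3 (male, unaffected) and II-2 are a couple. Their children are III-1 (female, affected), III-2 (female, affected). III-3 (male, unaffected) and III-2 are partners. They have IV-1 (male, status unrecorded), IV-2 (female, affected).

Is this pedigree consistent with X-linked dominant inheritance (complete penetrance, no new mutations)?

A consistent assignment under X-linked dominant exists: I-1 X^A Y, I-2 X^a X^a, II-1 X^a Y, II-2 X^A X^a, II-3 X^a Y, III-1 X^A X^a, III-2 X^A X^a, III-3 X^a Y, IV-1 X^A Y, IV-2 X^A X^a.
In this assignment every recorded phenotype matches its genotype and every non-founder's genotype is obtainable from its parents' genotypes, so the pedigree is consistent.

Yes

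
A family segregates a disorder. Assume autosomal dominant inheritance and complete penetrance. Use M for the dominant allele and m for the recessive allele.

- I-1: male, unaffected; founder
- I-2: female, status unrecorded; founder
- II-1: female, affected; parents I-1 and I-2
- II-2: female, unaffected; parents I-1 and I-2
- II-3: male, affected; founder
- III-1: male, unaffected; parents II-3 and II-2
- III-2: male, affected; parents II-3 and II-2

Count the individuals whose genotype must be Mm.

Obligate heterozygotes: I-2 passed M to II-1 (Mm, whose m came from I-1) and passed m to II-2 (mm), so I-2 is Mm; II-1 is affected so carries M and received m from I-1 (mm), so II-1 is Mm; II-3 is affected so carries M and passed m to III-1 (mm), so II-3 is Mm; III-2 is affected so carries M and received m from II-2 (mm), so III-2 is Mm.
Every other individual is either homozygous by phenotype or has at least one consistent homozygous assignment, so the count is 4.

4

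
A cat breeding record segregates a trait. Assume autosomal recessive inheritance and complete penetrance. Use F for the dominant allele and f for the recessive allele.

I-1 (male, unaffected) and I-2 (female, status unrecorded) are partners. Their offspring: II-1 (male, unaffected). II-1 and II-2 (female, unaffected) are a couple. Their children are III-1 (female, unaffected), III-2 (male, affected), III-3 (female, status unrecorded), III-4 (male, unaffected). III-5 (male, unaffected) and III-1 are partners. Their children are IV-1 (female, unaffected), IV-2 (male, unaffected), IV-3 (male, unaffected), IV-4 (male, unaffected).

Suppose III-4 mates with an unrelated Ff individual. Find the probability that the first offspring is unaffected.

5/6

II-1 is unaffected so carries F and passed f to III-2 (ff), so II-1 is Ff.
II-2 is unaffected so carries F and passed f to III-2 (ff), so II-2 is Ff.
III-4 is an unaffected offspring of II-1 (Ff) × II-2 (Ff), whose cross gives 1/4 FF : 1/2 Ff : 1/4 ff; conditioning on being unaffected, III-4 is FF with probability 1/3, Ff with probability 2/3.
Summing over parental genotype combinations, P(offspring is unaffected) = 1/3·1 + 2/3·3/4 = 5/6.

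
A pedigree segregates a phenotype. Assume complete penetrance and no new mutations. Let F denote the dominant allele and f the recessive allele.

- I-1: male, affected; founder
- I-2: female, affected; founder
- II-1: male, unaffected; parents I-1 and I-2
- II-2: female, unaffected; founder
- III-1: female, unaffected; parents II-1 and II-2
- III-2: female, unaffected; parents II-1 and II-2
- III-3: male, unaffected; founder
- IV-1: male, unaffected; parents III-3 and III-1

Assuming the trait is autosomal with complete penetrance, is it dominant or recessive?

dominant

I-1 and I-2 are both affected yet have an unaffected child II-1. Under a recessive model two affected parents are homozygous and every child would be affected, so the trait cannot be recessive.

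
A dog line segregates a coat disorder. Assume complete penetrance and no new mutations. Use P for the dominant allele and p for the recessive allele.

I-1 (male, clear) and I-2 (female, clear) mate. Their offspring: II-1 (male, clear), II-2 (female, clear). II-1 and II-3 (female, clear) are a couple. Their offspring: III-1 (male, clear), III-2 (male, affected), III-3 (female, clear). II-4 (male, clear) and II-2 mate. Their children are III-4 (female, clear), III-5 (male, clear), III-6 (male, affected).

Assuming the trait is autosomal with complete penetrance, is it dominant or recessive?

II-1 and II-3 are both clear yet have an affected child III-2. Under dominance, an affected child requires at least one affected parent, so the trait cannot be dominant.

recessive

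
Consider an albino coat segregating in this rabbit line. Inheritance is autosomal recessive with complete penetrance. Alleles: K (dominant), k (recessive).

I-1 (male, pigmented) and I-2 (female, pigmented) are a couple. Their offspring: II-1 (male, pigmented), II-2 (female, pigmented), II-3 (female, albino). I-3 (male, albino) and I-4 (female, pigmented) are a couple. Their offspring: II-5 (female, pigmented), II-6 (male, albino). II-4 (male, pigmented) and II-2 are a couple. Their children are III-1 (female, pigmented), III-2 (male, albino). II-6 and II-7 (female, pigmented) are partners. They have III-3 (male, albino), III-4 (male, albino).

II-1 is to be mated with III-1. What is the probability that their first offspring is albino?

1/9

I-1 is pigmented so carries K and passed k to II-3 (kk), so I-1 is Kk.
I-2 is pigmented so carries K and passed k to II-3 (kk), so I-2 is Kk.
II-1 is a pigmented offspring of I-1 (Kk) × I-2 (Kk), whose cross gives 1/4 KK : 1/2 Kk : 1/4 kk; conditioning on being pigmented, II-1 is KK with probability 1/3, Kk with probability 2/3.
II-4 is pigmented so carries K and passed k to III-2 (kk), so II-4 is Kk.
II-2 is pigmented so carries K and passed k to III-2 (kk), so II-2 is Kk.
III-1 is a pigmented offspring of II-4 (Kk) × II-2 (Kk), whose cross gives 1/4 KK : 1/2 Kk : 1/4 kk; conditioning on being pigmented, III-1 is KK with probability 1/3, Kk with probability 2/3.
Summing over parental genotype combinations, P(offspring is albino) = 4/9·1/4 = 1/9.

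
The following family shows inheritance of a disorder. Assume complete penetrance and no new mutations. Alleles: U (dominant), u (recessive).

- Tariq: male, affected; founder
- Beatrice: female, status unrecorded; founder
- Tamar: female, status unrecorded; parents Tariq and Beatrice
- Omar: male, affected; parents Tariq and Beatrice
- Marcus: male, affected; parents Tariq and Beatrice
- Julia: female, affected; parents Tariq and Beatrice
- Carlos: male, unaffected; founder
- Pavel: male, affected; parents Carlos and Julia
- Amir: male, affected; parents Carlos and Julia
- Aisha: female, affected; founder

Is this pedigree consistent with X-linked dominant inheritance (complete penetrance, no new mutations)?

A consistent assignment under X-linked dominant exists: Tariq X^U Y, Beatrice X^U X^U, Tamar X^U X^U, Omar X^U Y, Marcus X^U Y, Julia X^U X^U, Carlos X^u Y, Pavel X^U Y, Amir X^U Y, Aisha X^U X^U.
In this assignment every recorded phenotype matches its genotype and every non-founder's genotype is obtainable from its parents' genotypes, so the pedigree is consistent.

Yes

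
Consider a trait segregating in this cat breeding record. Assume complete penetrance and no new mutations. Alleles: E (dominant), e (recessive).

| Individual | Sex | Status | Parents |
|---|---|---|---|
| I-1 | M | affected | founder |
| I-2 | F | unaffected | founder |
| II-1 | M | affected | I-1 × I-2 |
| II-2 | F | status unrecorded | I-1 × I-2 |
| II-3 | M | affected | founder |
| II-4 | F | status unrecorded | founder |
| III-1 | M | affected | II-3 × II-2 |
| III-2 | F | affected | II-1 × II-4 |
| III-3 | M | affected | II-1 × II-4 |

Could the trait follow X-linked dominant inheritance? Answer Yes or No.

Under X-linked dominant, II-1 (affected, male) cannot arise from I-1 (affected) × I-2 (unaffected).

No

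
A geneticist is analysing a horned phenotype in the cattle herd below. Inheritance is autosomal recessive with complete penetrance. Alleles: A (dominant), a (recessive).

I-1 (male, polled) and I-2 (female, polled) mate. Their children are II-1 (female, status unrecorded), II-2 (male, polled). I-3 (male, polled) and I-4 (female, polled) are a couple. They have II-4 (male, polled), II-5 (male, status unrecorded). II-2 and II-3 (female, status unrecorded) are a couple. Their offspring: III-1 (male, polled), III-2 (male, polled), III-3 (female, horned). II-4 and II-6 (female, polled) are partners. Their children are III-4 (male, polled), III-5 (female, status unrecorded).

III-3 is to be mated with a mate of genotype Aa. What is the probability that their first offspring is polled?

III-3 is horned, so III-3 is aa.
The cross gives 1/2 Aa : 1/2 aa, so P(offspring is polled) = 1/2.

1/2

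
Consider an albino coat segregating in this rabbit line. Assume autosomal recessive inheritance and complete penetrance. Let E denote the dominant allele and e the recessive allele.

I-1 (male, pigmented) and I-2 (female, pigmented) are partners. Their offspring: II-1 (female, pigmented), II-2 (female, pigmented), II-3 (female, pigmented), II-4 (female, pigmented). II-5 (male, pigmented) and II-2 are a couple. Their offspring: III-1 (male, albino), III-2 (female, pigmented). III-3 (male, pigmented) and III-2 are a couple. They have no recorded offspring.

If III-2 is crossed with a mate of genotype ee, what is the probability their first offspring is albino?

II-5 is pigmented so carries E and passed e to III-1 (ee), so II-5 is Ee.
II-2 is pigmented so carries E and passed e to III-1 (ee), so II-2 is Ee.
III-2 is a pigmented offspring of II-5 (Ee) × II-2 (Ee), whose cross gives 1/4 EE : 1/2 Ee : 1/4 ee; conditioning on being pigmented, III-2 is EE with probability 1/3, Ee with probability 2/3.
Summing over parental genotype combinations, P(offspring is albino) = 2/3·1/2 = 1/3.

1/3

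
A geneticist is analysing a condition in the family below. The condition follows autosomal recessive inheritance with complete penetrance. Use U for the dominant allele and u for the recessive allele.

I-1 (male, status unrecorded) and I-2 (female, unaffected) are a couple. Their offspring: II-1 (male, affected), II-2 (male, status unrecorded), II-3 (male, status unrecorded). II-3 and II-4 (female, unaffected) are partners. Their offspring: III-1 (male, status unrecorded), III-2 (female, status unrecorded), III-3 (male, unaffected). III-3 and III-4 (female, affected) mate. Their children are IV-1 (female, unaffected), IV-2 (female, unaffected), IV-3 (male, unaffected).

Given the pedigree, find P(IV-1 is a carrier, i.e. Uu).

1

IV-1 is unaffected so carries U and received u from III-4 (uu), so IV-1 is Uu, giving P(Uu) = 1.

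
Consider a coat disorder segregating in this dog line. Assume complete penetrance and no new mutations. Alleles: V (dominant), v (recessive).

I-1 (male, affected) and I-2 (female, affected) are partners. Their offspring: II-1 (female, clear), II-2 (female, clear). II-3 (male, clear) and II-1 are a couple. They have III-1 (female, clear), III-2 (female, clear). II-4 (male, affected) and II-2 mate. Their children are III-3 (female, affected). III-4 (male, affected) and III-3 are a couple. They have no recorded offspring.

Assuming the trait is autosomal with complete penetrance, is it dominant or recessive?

dominant

I-1 and I-2 are both affected yet have a clear child II-1. Under a recessive model two affected parents are homozygous and every child would be affected, so the trait cannot be recessive.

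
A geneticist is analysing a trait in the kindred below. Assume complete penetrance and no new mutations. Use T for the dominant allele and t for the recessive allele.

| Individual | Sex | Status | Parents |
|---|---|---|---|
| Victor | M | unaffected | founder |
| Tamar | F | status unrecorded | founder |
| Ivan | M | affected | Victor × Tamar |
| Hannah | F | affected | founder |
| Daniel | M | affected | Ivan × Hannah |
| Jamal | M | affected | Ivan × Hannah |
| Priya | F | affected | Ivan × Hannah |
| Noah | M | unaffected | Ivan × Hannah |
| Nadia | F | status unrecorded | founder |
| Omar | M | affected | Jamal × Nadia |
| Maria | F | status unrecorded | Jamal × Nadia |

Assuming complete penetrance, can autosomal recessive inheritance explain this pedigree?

Under autosomal recessive, Noah (unaffected, male) cannot arise from Ivan (affected) × Hannah (affected).

No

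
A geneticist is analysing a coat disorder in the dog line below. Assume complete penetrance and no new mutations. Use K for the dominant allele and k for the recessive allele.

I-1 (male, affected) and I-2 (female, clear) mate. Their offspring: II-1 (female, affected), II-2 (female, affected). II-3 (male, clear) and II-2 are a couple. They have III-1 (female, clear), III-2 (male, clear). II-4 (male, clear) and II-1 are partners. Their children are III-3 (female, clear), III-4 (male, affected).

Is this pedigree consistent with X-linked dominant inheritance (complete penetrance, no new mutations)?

A consistent assignment under X-linked dominant exists: I-1 X^K Y, I-2 X^k X^k, II-1 X^K X^k, II-2 X^K X^k, II-3 X^k Y, II-4 X^k Y, III-1 X^k X^k, III-2 X^k Y, III-3 X^k X^k, III-4 X^K Y.
In this assignment every recorded phenotype matches its genotype and every non-founder's genotype is obtainable from its parents' genotypes, so the pedigree is consistent.

Yes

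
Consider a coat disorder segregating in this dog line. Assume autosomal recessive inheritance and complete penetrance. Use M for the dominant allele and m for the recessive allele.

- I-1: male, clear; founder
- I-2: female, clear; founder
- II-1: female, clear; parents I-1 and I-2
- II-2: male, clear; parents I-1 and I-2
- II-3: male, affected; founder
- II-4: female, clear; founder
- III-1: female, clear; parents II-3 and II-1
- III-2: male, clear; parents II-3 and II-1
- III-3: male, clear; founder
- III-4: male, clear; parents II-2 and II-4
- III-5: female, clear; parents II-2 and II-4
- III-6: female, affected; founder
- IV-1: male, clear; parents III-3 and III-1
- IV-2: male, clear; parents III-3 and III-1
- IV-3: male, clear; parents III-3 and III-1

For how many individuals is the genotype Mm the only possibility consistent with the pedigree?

Obligate heterozygotes: III-1 is clear so carries M and received m from II-3 (mm), so III-1 is Mm; III-2 is clear so carries M and received m from II-3 (mm), so III-2 is Mm.
Every other individual is either homozygous by phenotype or has at least one consistent homozygous assignment, so the count is 2.

2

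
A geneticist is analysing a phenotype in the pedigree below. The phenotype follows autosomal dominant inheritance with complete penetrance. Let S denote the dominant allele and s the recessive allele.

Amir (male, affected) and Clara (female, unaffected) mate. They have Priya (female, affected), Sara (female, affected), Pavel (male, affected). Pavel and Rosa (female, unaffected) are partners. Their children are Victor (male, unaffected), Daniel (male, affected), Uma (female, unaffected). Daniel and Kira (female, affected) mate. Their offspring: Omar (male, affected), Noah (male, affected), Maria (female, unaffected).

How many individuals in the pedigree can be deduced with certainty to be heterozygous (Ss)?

Obligate heterozygotes: Priya is affected so carries S and received s from Clara (ss), so Priya is Ss; Sara is affected so carries S and received s from Clara (ss), so Sara is Ss; Pavel is affected so carries S and received s from Clara (ss), so Pavel is Ss; Daniel is affected so carries S and received s from Rosa (ss), so Daniel is Ss; Kira is affected so carries S and passed s to Maria (ss), so Kira is Ss.
Every other individual is either homozygous by phenotype or has at least one consistent homozygous assignment, so the count is 5.

5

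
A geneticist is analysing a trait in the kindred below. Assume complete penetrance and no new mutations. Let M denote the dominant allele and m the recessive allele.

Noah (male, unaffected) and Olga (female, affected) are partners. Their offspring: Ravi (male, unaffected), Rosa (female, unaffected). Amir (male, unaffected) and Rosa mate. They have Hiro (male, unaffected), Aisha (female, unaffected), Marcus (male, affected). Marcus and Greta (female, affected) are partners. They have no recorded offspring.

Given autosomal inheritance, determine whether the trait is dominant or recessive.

Amir and Rosa are both unaffected yet have an affected child Marcus. Under dominance, an affected child requires at least one affected parent, so the trait cannot be dominant.

recessive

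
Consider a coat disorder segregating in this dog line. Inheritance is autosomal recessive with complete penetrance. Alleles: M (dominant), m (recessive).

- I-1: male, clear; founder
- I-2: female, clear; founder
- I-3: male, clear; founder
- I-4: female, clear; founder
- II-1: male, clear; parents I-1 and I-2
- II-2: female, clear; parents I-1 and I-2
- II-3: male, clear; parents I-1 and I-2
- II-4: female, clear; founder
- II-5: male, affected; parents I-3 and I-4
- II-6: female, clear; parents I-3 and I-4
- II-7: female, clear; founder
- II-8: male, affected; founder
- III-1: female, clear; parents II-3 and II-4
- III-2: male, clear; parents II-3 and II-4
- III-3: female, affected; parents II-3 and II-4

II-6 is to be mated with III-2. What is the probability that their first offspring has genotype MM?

I-3 is clear so carries M and passed m to II-5 (mm), so I-3 is Mm.
I-4 is clear so carries M and passed m to II-5 (mm), so I-4 is Mm.
II-6 is a clear offspring of I-3 (Mm) × I-4 (Mm), whose cross gives 1/4 MM : 1/2 Mm : 1/4 mm; conditioning on being clear, II-6 is MM with probability 1/3, Mm with probability 2/3.
II-3 is clear so carries M and passed m to III-3 (mm), so II-3 is Mm.
II-4 is clear so carries M and passed m to III-3 (mm), so II-4 is Mm.
III-2 is a clear offspring of II-3 (Mm) × II-4 (Mm), whose cross gives 1/4 MM : 1/2 Mm : 1/4 mm; conditioning on being clear, III-2 is MM with probability 1/3, Mm with probability 2/3.
Summing over parental genotype combinations, P(offspring has genotype MM) = 1/9·1 + 2/9·1/2 + 2/9·1/2 + 4/9·1/4 = 4/9.

4/9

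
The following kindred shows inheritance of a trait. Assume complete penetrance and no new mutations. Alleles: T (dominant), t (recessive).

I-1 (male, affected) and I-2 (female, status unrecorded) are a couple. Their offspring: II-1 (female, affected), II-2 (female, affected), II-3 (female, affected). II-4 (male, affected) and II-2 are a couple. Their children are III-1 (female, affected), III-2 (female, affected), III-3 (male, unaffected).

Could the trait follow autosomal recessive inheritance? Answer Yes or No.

No

Under autosomal recessive, III-3 (unaffected, male) cannot arise from II-4 (affected) × II-2 (affected).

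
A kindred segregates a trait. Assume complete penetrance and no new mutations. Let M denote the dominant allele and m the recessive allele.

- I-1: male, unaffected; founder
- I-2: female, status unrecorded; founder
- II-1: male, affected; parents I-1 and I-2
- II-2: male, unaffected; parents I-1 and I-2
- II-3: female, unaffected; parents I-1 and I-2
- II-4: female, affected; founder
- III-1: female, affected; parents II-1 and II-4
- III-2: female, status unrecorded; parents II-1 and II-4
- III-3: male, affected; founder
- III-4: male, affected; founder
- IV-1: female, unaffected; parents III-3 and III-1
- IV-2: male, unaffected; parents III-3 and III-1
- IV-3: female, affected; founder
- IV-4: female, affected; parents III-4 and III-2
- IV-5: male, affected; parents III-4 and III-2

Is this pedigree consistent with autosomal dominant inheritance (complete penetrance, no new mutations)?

Yes

A consistent assignment under autosomal dominant exists: I-1 mm, I-2 Mm, II-1 Mm, II-2 mm, II-3 mm, II-4 MM, III-1 Mm, III-2 MM, III-3 Mm, III-4 MM, IV-1 mm, IV-2 mm, IV-3 MM, IV-4 MM, IV-5 MM.
In this assignment every recorded phenotype matches its genotype and every non-founder's genotype is obtainable from its parents' genotypes, so the pedigree is consistent.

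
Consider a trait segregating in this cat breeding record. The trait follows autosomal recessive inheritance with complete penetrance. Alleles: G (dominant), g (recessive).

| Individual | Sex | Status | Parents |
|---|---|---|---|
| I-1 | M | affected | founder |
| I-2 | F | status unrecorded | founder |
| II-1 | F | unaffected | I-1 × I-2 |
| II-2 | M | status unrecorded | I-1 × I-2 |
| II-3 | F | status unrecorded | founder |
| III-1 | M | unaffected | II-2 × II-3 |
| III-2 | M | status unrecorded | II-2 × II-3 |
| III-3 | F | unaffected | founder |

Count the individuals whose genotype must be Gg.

Obligate heterozygotes: II-1 is unaffected so carries G and received g from I-1 (gg), so II-1 is Gg.
Every other individual is either homozygous by phenotype or has at least one consistent homozygous assignment, so the count is 1.

1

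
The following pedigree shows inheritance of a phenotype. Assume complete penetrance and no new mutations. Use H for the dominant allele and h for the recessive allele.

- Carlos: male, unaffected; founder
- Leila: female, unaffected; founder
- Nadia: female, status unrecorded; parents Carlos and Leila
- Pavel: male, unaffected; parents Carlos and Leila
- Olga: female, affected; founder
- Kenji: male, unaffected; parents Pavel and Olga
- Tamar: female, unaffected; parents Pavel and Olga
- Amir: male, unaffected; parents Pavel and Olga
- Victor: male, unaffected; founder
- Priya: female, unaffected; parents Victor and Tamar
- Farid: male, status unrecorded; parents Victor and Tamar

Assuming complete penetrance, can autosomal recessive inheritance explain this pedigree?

A consistent assignment under autosomal recessive exists: Carlos HH, Leila HH, Nadia HH, Pavel HH, Olga hh, Kenji Hh, Tamar Hh, Amir Hh, Victor HH, Priya HH, Farid HH.
In this assignment every recorded phenotype matches its genotype and every non-founder's genotype is obtainable from its parents' genotypes, so the pedigree is consistent.

Yes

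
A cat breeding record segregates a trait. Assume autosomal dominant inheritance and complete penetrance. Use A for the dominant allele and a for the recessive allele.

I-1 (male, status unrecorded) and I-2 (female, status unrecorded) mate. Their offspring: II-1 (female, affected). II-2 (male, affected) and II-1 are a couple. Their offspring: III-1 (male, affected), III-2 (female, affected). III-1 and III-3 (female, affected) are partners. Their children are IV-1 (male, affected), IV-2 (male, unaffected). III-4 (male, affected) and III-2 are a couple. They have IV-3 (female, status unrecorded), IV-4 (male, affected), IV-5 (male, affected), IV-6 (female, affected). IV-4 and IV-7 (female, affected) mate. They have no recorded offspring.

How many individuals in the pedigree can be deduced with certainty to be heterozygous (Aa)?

Obligate heterozygotes: III-1 is affected so carries A and passed a to IV-2 (aa), so III-1 is Aa; III-3 is affected so carries A and passed a to IV-2 (aa), so III-3 is Aa.
Every other individual is either homozygous by phenotype or has at least one consistent homozygous assignment, so the count is 2.

2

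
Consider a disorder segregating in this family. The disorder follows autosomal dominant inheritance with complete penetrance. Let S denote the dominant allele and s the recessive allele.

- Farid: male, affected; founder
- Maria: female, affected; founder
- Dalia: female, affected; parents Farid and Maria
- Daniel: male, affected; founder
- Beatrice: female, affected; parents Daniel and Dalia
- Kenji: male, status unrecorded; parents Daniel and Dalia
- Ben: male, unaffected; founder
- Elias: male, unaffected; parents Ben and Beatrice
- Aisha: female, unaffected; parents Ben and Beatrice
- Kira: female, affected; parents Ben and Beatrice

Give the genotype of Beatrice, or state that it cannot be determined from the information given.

From phenotype alone, Beatrice is SS or Ss.
Beatrice is affected so carries S and passed s to Elias (ss), so Beatrice is Ss.

Ss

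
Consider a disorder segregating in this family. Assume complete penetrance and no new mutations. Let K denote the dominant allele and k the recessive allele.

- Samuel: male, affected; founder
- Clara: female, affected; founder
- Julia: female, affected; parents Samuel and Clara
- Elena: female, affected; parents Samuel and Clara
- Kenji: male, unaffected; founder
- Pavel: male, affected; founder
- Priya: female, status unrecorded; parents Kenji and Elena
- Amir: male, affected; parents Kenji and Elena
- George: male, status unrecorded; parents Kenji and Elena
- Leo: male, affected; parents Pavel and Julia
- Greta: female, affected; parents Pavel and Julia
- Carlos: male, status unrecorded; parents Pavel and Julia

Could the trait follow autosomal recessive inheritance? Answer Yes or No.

A consistent assignment under autosomal recessive exists: Samuel kk, Clara kk, Julia kk, Elena kk, Kenji Kk, Pavel kk, Priya Kk, Amir kk, George Kk, Leo kk, Greta kk, Carlos kk.
In this assignment every recorded phenotype matches its genotype and every non-founder's genotype is obtainable from its parents' genotypes, so the pedigree is consistent.

Yes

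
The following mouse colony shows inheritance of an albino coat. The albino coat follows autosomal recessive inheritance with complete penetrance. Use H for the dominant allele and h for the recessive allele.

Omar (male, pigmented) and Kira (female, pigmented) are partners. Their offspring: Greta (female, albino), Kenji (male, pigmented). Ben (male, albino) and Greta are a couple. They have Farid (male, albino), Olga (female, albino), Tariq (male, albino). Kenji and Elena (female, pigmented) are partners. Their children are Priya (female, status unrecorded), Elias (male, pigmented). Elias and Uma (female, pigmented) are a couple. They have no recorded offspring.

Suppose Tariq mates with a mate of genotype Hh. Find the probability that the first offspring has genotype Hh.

Tariq is albino, so Tariq is hh.
The cross gives 1/2 Hh : 1/2 hh, so P(offspring has genotype Hh) = 1/2.

1/2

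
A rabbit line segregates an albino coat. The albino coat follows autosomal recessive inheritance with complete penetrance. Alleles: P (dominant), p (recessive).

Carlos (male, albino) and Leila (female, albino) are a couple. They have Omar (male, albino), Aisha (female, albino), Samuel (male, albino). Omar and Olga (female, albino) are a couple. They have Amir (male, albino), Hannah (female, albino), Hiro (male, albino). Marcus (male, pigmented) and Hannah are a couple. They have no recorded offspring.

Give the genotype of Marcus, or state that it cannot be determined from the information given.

cannot be determined

Marcus's phenotype allows PP or Pp, and no parent or child forces a single allele at both positions; consistent genotype assignments exist with Marcus as PP or Pp.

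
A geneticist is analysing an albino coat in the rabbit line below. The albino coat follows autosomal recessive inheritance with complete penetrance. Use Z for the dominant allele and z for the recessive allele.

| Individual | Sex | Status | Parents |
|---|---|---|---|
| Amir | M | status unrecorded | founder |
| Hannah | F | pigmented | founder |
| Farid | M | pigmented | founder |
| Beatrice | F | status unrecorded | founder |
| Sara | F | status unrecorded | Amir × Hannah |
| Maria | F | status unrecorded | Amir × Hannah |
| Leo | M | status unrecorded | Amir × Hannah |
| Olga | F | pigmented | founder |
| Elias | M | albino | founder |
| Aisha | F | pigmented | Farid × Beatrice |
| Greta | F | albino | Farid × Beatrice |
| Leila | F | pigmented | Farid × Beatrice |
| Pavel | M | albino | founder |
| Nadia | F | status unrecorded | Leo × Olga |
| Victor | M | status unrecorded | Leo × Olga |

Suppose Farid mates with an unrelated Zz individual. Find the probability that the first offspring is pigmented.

Farid is pigmented so carries Z and passed z to Greta (zz), so Farid is Zz.
The cross gives 1/4 ZZ : 1/2 Zz : 1/4 zz, so P(offspring is pigmented) = 3/4.

3/4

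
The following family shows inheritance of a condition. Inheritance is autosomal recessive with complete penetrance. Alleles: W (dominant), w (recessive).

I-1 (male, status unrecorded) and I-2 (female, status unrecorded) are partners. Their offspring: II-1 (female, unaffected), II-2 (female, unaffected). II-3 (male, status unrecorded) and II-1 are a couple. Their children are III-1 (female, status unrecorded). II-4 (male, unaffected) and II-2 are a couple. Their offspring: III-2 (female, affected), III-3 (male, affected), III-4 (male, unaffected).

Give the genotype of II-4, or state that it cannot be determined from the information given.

From phenotype alone, II-4 is WW or Ww.
II-4 is unaffected so carries W and passed w to III-2 (ww), so II-4 is Ww.

Ww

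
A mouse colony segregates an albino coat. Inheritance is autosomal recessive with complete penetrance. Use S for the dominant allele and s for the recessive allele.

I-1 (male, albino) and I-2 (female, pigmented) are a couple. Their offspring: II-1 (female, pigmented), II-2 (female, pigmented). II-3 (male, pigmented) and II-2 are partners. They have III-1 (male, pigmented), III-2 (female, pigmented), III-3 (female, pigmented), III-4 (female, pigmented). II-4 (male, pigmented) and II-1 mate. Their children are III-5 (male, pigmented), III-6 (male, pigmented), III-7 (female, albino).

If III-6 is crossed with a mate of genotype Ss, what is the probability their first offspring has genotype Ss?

1/2

II-4 is pigmented so carries S and passed s to III-7 (ss), so II-4 is Ss.
II-1 is pigmented so carries S and received s from I-1 (ss), so II-1 is Ss.
III-6 is a pigmented offspring of II-4 (Ss) × II-1 (Ss), whose cross gives 1/4 SS : 1/2 Ss : 1/4 ss; conditioning on being pigmented, III-6 is SS with probability 1/3, Ss with probability 2/3.
Summing over parental genotype combinations, P(offspring has genotype Ss) = 1/3·1/2 + 2/3·1/2 = 1/2.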